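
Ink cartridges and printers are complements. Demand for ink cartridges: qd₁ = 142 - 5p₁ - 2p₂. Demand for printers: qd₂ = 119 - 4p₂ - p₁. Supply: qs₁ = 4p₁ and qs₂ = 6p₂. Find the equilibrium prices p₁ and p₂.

Market 1: 142 - 5p₁ - 2p₂ = 4p₁ → 9p₁ + 2p₂ = 142.
Market 2: 10p₂ + p₁ = 119.
Eliminating p₂: 10×(1) − 2×(2) gives 88p₁ = 1182, so p₁ = 591/44.
Back-substitute into (2): p₂ = (119 − 1×591/44) / 10 = 929/88.

p₁ = 591/44, p₂ = 929/88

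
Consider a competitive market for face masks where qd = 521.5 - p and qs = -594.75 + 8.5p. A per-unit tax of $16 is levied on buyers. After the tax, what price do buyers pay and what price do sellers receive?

Buyers pay 5009/38, sellers receive 4401/38

Pre-tax equilibrium: p* = 117.5, q* = 404.
Tax on buyers shifts demand to qd = 521.5 − 1(p + 16) = 505.5 - p.
505.5 - p = -594.75 + 8.5p gives seller price ps = 4401/38; buyers pay pb = 4401/38 + 16 = 5009/38.
New quantity: q = 521.5 − 1(5009/38) = 7404/19.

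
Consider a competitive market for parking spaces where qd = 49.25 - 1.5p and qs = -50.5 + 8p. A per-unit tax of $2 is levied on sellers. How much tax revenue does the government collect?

Pre-tax equilibrium: p* = 10.5, q* = 33.5.
Tax on sellers shifts supply to qs = -50.5 + 8(p − 2) = -66.5 + 8p.
49.25 - 1.5p = -66.5 + 8p gives buyer price pb = 463/38; sellers receive ps = 463/38 − 2 = 387/38.
New quantity: q = 49.25 − 1.5(463/38) = 1177/38.
Revenue = 2 × 1177/38 = 1177/19.

Tax revenue = 1177/19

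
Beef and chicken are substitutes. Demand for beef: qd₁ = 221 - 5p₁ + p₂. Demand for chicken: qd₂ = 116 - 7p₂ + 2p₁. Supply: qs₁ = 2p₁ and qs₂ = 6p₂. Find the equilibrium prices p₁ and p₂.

Market 1: 221 - 5p₁ + p₂ = 2p₁ → 7p₁ - p₂ = 221.
Market 2: 13p₂ - 2p₁ = 116.
Eliminating p₂: 13×(1) + 1×(2) gives 89p₁ = 2989, so p₁ = 2989/89.
Back-substitute into (2): p₂ = (116 + 2×2989/89) / 13 = 1254/89.

p₁ = 2989/89, p₂ = 1254/89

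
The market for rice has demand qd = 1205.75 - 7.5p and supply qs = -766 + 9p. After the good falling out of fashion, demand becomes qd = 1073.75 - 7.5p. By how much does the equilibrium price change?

Δp = -8

Original equilibrium: p* = 119.5, q* = 309.5.
New equilibrium: 1073.75 - 7.5p = -766 + 9p, so 1839.75 = 16.5p and p' = 111.5; q' = 1073.75 − 7.5(111.5) = 237.5.
Change in price: 111.5 − 119.5 = -8.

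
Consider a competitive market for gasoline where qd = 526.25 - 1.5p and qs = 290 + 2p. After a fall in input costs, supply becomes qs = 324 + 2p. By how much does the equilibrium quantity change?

Δq = 102/7

Original equilibrium: p* = 67.5, q* = 425.
New equilibrium: 526.25 - 1.5p = 324 + 2p, so 202.25 = 3.5p and p' = 809/14; q' = 526.25 − 1.5(809/14) = 3077/7.
Change in quantity: 3077/7 − 425 = 102/7.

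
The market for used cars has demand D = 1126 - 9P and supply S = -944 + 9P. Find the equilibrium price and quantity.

P* = 115, Q* = 91

Set D = S: 1126 - 9P = -944 + 9P.
2070 = 18P, so P* = 115.
Q* = 1126 − 9(115) = 91.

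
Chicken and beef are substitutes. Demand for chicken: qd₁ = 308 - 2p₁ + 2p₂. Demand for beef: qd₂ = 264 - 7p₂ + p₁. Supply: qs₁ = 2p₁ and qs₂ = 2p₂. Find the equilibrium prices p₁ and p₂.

Market 1: 308 - 2p₁ + 2p₂ = 2p₁ → 4p₁ - 2p₂ = 308.
Market 2: 9p₂ - p₁ = 264.
Eliminating p₂: 9×(1) + 2×(2) gives 34p₁ = 3300, so p₁ = 1650/17.
Back-substitute into (2): p₂ = (264 + 1×1650/17) / 9 = 682/17.

p₁ = 1650/17, p₂ = 682/17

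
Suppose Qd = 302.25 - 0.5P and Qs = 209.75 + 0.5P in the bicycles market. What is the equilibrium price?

Set Qd = Qs: 302.25 - 0.5P = 209.75 + 0.5P.
92.5 = P, so P* = 92.5.
Q* = 302.25 − 0.5(92.5) = 256.

P* = 92.5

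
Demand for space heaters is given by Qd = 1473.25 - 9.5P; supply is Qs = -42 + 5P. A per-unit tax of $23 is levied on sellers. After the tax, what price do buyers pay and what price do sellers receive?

Buyers pay 6521/58, sellers receive 5187/58

Pre-tax equilibrium: P* = 104.5, Q* = 480.5.
Tax on sellers shifts supply to Qs = -42 + 5(P − 23) = -157 + 5P.
1473.25 - 9.5P = -157 + 5P gives buyer price Pb = 6521/58; sellers receive Ps = 6521/58 − 23 = 5187/58.
New quantity: Q = 1473.25 − 9.5(6521/58) = 23499/58.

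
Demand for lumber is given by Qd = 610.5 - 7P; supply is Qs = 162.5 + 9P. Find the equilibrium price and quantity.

P* = 28, Q* = 414.5

Set Qd = Qs: 610.5 - 7P = 162.5 + 9P.
448 = 16P, so P* = 28.
Q* = 610.5 − 7(28) = 414.5.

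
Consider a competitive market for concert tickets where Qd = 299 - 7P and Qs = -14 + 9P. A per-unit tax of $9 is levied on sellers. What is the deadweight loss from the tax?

Pre-tax equilibrium: P* = 19.5625, Q* = 162.0625.
Tax on sellers shifts supply to Qs = -14 + 9(P − 9) = -95 + 9P.
299 - 7P = -95 + 9P gives buyer price Pb = 24.625; sellers receive Ps = 24.625 − 9 = 15.625.
New quantity: Q = 299 − 7(24.625) = 126.625.
DWL = ½ × 9 × (162.0625 − 126.625) = 159.46875.

Deadweight loss = 159.46875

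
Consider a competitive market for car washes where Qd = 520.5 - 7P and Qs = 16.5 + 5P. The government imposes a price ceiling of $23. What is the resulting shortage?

Shortage = 228

Equilibrium price would be P* = 42, so the ceiling at 23 binds.
At P = 23: Qd = 520.5 − 7(23) = 359.5, Qs = 16.5 + 5(23) = 131.5.
Shortage = 359.5 − 131.5 = 228.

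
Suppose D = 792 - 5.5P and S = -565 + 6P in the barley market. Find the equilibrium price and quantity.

P* = 118, Q* = 143

Set D = S: 792 - 5.5P = -565 + 6P.
1357 = 11.5P, so P* = 118.
Q* = 792 − 5.5(118) = 143.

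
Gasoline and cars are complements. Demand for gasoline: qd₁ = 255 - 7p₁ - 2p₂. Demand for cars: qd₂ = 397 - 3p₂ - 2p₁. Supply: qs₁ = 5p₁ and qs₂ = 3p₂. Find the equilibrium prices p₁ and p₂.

p₁ = 184/17, p₂ = 2127/34

Market 1: 255 - 7p₁ - 2p₂ = 5p₁ → 12p₁ + 2p₂ = 255.
Market 2: 6p₂ + 2p₁ = 397.
Eliminating p₂: 6×(1) − 2×(2) gives 68p₁ = 736, so p₁ = 184/17.
Back-substitute into (2): p₂ = (397 − 2×184/17) / 6 = 2127/34.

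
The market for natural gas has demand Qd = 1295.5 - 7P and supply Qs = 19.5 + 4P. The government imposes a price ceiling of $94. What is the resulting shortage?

Shortage = 242

Equilibrium price would be P* = 116, so the ceiling at 94 binds.
At P = 94: Qd = 1295.5 − 7(94) = 637.5, Qs = 19.5 + 4(94) = 395.5.
Shortage = 637.5 − 395.5 = 242.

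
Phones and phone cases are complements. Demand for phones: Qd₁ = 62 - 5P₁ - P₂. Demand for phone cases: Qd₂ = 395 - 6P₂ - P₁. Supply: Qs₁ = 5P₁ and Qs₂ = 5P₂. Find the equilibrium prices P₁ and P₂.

P₁ = 287/109, P₂ = 3888/109

Market 1: 62 - 5P₁ - P₂ = 5P₁ → 10P₁ + P₂ = 62.
Market 2: 11P₂ + P₁ = 395.
Eliminating P₂: 11×(1) − 1×(2) gives 109P₁ = 287, so P₁ = 287/109.
Back-substitute into (2): P₂ = (395 − 1×287/109) / 11 = 3888/109.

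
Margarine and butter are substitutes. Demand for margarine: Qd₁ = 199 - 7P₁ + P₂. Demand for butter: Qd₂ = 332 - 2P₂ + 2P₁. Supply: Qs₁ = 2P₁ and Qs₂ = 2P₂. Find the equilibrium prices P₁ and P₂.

P₁ = 564/17, P₂ = 1693/17

Market 1: 199 - 7P₁ + P₂ = 2P₁ → 9P₁ - P₂ = 199.
Market 2: 4P₂ - 2P₁ = 332.
Eliminating P₂: 4×(1) + 1×(2) gives 34P₁ = 1128, so P₁ = 564/17.
Back-substitute into (2): P₂ = (332 + 2×564/17) / 4 = 1693/17.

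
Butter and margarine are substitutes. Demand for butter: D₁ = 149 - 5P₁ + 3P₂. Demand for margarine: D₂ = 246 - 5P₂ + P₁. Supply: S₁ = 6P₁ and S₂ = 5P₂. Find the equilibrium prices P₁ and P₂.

Market 1: 149 - 5P₁ + 3P₂ = 6P₁ → 11P₁ - 3P₂ = 149.
Market 2: 10P₂ - P₁ = 246.
Eliminating P₂: 10×(1) + 3×(2) gives 107P₁ = 2228, so P₁ = 2228/107.
Back-substitute into (2): P₂ = (246 + 1×2228/107) / 10 = 2855/107.

P₁ = 2228/107, P₂ = 2855/107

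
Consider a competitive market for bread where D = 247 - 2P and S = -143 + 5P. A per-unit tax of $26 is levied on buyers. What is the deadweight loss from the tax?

Pre-tax equilibrium: P* = 390/7, Q* = 949/7.
Tax on buyers shifts demand to D = 247 − 2(P + 26) = 195 - 2P.
195 - 2P = -143 + 5P gives seller price Ps = 338/7; buyers pay Pb = 338/7 + 26 = 520/7.
New quantity: Q = 247 − 2(520/7) = 689/7.
DWL = ½ × 26 × (949/7 − 689/7) = 3380/7.

Deadweight loss = 3380/7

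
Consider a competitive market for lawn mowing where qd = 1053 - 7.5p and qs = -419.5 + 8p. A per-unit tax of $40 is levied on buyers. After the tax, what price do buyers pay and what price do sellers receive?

Buyers pay 3585/31, sellers receive 2345/31

Pre-tax equilibrium: p* = 95, q* = 340.5.
Tax on buyers shifts demand to qd = 1053 − 7.5(p + 40) = 753 - 7.5p.
753 - 7.5p = -419.5 + 8p gives seller price ps = 2345/31; buyers pay pb = 2345/31 + 40 = 3585/31.
New quantity: q = 1053 − 7.5(3585/31) = 11511/62.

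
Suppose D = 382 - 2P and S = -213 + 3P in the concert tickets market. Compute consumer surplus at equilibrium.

Equilibrium: 382 - 2P = -213 + 3P gives P* = 119, Q* = 144.
Demand choke price (D = 0): P = 191.
CS = ½(191 − 119)(144) = 5184.

Consumer surplus = 5184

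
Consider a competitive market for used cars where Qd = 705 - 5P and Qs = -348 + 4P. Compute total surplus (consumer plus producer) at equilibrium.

Total surplus = 3240

Equilibrium: 705 - 5P = -348 + 4P gives P* = 117, Q* = 120.
Demand choke price: P = 141; supply starts at P = 87.
CS = ½(141 − 117)(120) = 1440; PS = ½(117 − 87)(120) = 1800.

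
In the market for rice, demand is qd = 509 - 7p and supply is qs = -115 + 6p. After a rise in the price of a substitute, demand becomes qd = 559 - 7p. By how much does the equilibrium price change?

Original equilibrium: p* = 48, q* = 173.
New equilibrium: 559 - 7p = -115 + 6p, so 674 = 13p and p' = 674/13; q' = 559 − 7(674/13) = 2549/13.
Change in price: 674/13 − 48 = 50/13.

Δp = 50/13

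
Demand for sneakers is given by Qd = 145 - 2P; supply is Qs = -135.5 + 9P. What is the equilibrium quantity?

Set Qd = Qs: 145 - 2P = -135.5 + 9P.
280.5 = 11P, so P* = 25.5.
Q* = 145 − 2(25.5) = 94.

Q* = 94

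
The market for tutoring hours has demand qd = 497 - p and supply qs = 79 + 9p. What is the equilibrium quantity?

Set qd = qs: 497 - p = 79 + 9p.
418 = 10p, so p* = 41.8.
q* = 497 − 1(41.8) = 455.2.

q* = 455.2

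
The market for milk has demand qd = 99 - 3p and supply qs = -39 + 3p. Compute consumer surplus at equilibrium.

Equilibrium: 99 - 3p = -39 + 3p gives p* = 23, q* = 30.
Demand choke price (qd = 0): p = 33.
CS = ½(33 − 23)(30) = 150.

Consumer surplus = 150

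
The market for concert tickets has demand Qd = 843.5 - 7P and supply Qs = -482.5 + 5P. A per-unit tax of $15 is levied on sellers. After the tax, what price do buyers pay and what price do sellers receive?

Pre-tax equilibrium: P* = 110.5, Q* = 70.
Tax on sellers shifts supply to Qs = -482.5 + 5(P − 15) = -557.5 + 5P.
843.5 - 7P = -557.5 + 5P gives buyer price Pb = 116.75; sellers receive Ps = 116.75 − 15 = 101.75.
New quantity: Q = 843.5 − 7(116.75) = 26.25.

Buyers pay $116.75, sellers receive $101.75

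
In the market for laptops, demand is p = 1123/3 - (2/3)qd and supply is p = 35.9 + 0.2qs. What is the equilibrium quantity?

q* = 390.5

Set the two price expressions equal: 1123/3 - (2/3)q = 35.9 + 0.2q.
10153/30 = (13/15)q, so q* = 390.5.
p* = 1123/3 − (2/3)(390.5) = 114.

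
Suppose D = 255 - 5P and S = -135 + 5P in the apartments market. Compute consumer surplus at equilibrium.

Consumer surplus = 360

Equilibrium: 255 - 5P = -135 + 5P gives P* = 39, Q* = 60.
Demand choke price (D = 0): P = 51.
CS = ½(51 − 39)(60) = 360.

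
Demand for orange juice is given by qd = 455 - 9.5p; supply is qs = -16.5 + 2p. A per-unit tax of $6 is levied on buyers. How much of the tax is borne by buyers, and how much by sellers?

Pre-tax equilibrium: p* = 41, q* = 65.5.
Tax on buyers shifts demand to qd = 455 − 9.5(p + 6) = 398 - 9.5p.
398 - 9.5p = -16.5 + 2p gives seller price ps = 829/23; buyers pay pb = 829/23 + 6 = 967/23.
New quantity: q = 455 − 9.5(967/23) = 2557/46.
Buyer burden = 967/23 − 41 = 24/23; seller burden = 41 − 829/23 = 114/23.

Buyers bear 24/23, sellers bear 114/23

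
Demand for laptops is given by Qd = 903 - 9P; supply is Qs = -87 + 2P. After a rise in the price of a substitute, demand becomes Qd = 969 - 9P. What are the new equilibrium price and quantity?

Original equilibrium: P* = 90, Q* = 93.
New equilibrium: 969 - 9P = -87 + 2P, so 1056 = 11P and P' = 96; Q' = 969 − 9(96) = 105.

P' = 96, Q' = 105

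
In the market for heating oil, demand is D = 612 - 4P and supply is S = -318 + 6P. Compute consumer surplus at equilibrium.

Equilibrium: 612 - 4P = -318 + 6P gives P* = 93, Q* = 240.
Demand choke price (D = 0): P = 153.
CS = ½(153 − 93)(240) = 7200.

Consumer surplus = 7200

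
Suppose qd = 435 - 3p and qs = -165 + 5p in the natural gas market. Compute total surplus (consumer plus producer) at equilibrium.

Equilibrium: 435 - 3p = -165 + 5p gives p* = 75, q* = 210.
Demand choke price: p = 145; supply starts at p = 33.
CS = ½(145 − 75)(210) = 7350; PS = ½(75 − 33)(210) = 4410.

Total surplus = 11760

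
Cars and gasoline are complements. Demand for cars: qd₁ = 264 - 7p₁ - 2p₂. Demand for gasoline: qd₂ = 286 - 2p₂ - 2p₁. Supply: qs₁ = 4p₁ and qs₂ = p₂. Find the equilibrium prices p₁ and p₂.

Market 1: 264 - 7p₁ - 2p₂ = 4p₁ → 11p₁ + 2p₂ = 264.
Market 2: 3p₂ + 2p₁ = 286.
Eliminating p₂: 3×(1) − 2×(2) gives 29p₁ = 220, so p₁ = 220/29.
Back-substitute into (2): p₂ = (286 − 2×220/29) / 3 = 2618/29.

p₁ = 220/29, p₂ = 2618/29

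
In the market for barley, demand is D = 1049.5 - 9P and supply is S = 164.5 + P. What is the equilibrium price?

Set D = S: 1049.5 - 9P = 164.5 + P.
885 = 10P, so P* = 88.5.
Q* = 1049.5 − 9(88.5) = 253.

P* = 88.5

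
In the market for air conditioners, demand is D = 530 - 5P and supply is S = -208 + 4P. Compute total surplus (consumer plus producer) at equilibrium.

Total surplus = 3240

Equilibrium: 530 - 5P = -208 + 4P gives P* = 82, Q* = 120.
Demand choke price: P = 106; supply starts at P = 52.
CS = ½(106 − 82)(120) = 1440; PS = ½(82 − 52)(120) = 1800.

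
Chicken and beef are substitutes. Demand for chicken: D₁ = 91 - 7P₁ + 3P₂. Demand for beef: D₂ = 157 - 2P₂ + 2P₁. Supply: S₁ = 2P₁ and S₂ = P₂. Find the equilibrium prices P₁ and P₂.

P₁ = 248/7, P₂ = 1595/21

Market 1: 91 - 7P₁ + 3P₂ = 2P₁ → 9P₁ - 3P₂ = 91.
Market 2: 3P₂ - 2P₁ = 157.
Eliminating P₂: 3×(1) + 3×(2) gives 21P₁ = 744, so P₁ = 248/7.
Back-substitute into (2): P₂ = (157 + 2×248/7) / 3 = 1595/21.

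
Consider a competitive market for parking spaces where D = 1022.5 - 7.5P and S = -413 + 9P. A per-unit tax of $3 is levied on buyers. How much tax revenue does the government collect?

Tax revenue = 11805/11

Pre-tax equilibrium: P* = 87, Q* = 370.
Tax on buyers shifts demand to D = 1022.5 − 7.5(P + 3) = 1000 - 7.5P.
1000 - 7.5P = -413 + 9P gives seller price Ps = 942/11; buyers pay Pb = 942/11 + 3 = 975/11.
New quantity: Q = 1022.5 − 7.5(975/11) = 3935/11.
Revenue = 3 × 3935/11 = 11805/11.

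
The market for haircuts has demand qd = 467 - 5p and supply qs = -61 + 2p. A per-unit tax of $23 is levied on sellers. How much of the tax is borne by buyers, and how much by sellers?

Pre-tax equilibrium: p* = 528/7, q* = 629/7.
Tax on sellers shifts supply to qs = -61 + 2(p − 23) = -107 + 2p.
467 - 5p = -107 + 2p gives buyer price pb = 82; sellers receive ps = 82 − 23 = 59.
New quantity: q = 467 − 5(82) = 57.
Buyer burden = 82 − 528/7 = 46/7; seller burden = 528/7 − 59 = 115/7.

Buyers bear 46/7, sellers bear 115/7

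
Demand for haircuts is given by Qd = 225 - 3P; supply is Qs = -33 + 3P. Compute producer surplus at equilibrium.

Equilibrium: 225 - 3P = -33 + 3P gives P* = 43, Q* = 96.
Supply starts at P = 11 (where Qs = 0).
PS = ½(43 − 11)(96) = 1536.

Producer surplus = 1536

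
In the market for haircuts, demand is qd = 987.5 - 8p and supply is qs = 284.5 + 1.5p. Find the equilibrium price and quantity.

p* = 74, q* = 395.5

Set qd = qs: 987.5 - 8p = 284.5 + 1.5p.
703 = 9.5p, so p* = 74.
q* = 987.5 − 8(74) = 395.5.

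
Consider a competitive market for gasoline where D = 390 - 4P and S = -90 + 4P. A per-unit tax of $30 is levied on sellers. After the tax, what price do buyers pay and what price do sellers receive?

Pre-tax equilibrium: P* = 60, Q* = 150.
Tax on sellers shifts supply to S = -90 + 4(P − 30) = -210 + 4P.
390 - 4P = -210 + 4P gives buyer price Pb = 75; sellers receive Ps = 75 − 30 = 45.
New quantity: Q = 390 − 4(75) = 90.

Buyers pay $75, sellers receive $45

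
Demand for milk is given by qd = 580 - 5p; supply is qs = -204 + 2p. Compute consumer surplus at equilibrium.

Equilibrium: 580 - 5p = -204 + 2p gives p* = 112, q* = 20.
Demand choke price (qd = 0): p = 116.
CS = ½(116 − 112)(20) = 40.

Consumer surplus = 40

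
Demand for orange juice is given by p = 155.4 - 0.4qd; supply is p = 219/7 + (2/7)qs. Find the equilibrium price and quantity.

p* = 83, q* = 181

Set the two price expressions equal: 155.4 - 0.4q = 219/7 + (2/7)q.
4344/35 = (24/35)q, so q* = 181.
p* = 155.4 − (0.4)(181) = 83.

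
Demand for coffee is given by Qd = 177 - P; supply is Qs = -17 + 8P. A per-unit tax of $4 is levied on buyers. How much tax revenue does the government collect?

Tax revenue = 5468/9

Pre-tax equilibrium: P* = 194/9, Q* = 1399/9.
Tax on buyers shifts demand to Qd = 177 − 1(P + 4) = 173 - P.
173 - P = -17 + 8P gives seller price Ps = 190/9; buyers pay Pb = 190/9 + 4 = 226/9.
New quantity: Q = 177 − 1(226/9) = 1367/9.
Revenue = 4 × 1367/9 = 5468/9.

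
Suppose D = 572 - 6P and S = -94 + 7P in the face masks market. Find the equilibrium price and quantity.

P* = 666/13, Q* = 3440/13

Set D = S: 572 - 6P = -94 + 7P.
666 = 13P, so P* = 666/13.
Q* = 572 − 6(666/13) = 3440/13.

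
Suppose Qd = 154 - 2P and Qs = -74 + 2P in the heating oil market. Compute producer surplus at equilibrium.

Producer surplus = 400

Equilibrium: 154 - 2P = -74 + 2P gives P* = 57, Q* = 40.
Supply starts at P = 37 (where Qs = 0).
PS = ½(57 − 37)(40) = 400.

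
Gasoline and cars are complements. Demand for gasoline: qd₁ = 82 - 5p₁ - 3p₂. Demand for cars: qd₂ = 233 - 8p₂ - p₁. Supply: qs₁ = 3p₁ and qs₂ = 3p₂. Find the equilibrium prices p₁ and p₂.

Market 1: 82 - 5p₁ - 3p₂ = 3p₁ → 8p₁ + 3p₂ = 82.
Market 2: 11p₂ + p₁ = 233.
Eliminating p₂: 11×(1) − 3×(2) gives 85p₁ = 203, so p₁ = 203/85.
Back-substitute into (2): p₂ = (233 − 1×203/85) / 11 = 1782/85.

p₁ = 203/85, p₂ = 1782/85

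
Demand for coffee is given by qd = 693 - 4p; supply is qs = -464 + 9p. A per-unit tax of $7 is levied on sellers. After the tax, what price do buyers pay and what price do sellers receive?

Buyers pay 1220/13, sellers receive 1129/13

Pre-tax equilibrium: p* = 89, q* = 337.
Tax on sellers shifts supply to qs = -464 + 9(p − 7) = -527 + 9p.
693 - 4p = -527 + 9p gives buyer price pb = 1220/13; sellers receive ps = 1220/13 − 7 = 1129/13.
New quantity: q = 693 − 4(1220/13) = 4129/13.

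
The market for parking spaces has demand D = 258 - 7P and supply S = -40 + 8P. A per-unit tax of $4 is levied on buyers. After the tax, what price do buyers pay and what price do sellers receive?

Pre-tax equilibrium: P* = 298/15, Q* = 1784/15.
Tax on buyers shifts demand to D = 258 − 7(P + 4) = 230 - 7P.
230 - 7P = -40 + 8P gives seller price Ps = 18; buyers pay Pb = 18 + 4 = 22.
New quantity: Q = 258 − 7(22) = 104.

Buyers pay $22, sellers receive $18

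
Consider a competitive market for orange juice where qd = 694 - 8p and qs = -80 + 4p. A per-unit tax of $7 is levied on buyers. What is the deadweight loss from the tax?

Pre-tax equilibrium: p* = 64.5, q* = 178.
Tax on buyers shifts demand to qd = 694 − 8(p + 7) = 638 - 8p.
638 - 8p = -80 + 4p gives seller price ps = 359/6; buyers pay pb = 359/6 + 7 = 401/6.
New quantity: q = 694 − 8(401/6) = 478/3.
DWL = ½ × 7 × (178 − 478/3) = 196/3.

Deadweight loss = 196/3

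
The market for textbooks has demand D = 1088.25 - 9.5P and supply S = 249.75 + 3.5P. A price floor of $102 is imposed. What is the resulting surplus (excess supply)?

Equilibrium price would be P* = 64.5, so the floor at 102 binds.
At P = 102: D = 119.25, S = 606.75.
Surplus = 606.75 − 119.25 = 487.5.

Surplus = 487.5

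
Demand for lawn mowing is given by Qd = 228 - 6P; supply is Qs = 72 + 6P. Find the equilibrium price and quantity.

Set Qd = Qs: 228 - 6P = 72 + 6P.
156 = 12P, so P* = 13.
Q* = 228 − 6(13) = 150.

P* = 13, Q* = 150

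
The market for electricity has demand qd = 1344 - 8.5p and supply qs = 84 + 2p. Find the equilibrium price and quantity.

Set qd = qs: 1344 - 8.5p = 84 + 2p.
1260 = 10.5p, so p* = 120.
q* = 1344 − 8.5(120) = 324.

p* = 120, q* = 324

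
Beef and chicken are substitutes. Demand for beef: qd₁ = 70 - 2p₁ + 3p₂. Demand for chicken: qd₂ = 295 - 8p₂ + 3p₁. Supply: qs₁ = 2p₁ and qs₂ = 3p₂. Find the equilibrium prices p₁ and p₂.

Market 1: 70 - 2p₁ + 3p₂ = 2p₁ → 4p₁ - 3p₂ = 70.
Market 2: 11p₂ - 3p₁ = 295.
Eliminating p₂: 11×(1) + 3×(2) gives 35p₁ = 1655, so p₁ = 331/7.
Back-substitute into (2): p₂ = (295 + 3×331/7) / 11 = 278/7.

p₁ = 331/7, p₂ = 278/7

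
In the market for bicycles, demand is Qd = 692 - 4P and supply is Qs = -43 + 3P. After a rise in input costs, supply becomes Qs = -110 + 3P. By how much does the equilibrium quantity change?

Original equilibrium: P* = 105, Q* = 272.
New equilibrium: 692 - 4P = -110 + 3P, so 802 = 7P and P' = 802/7; Q' = 692 − 4(802/7) = 1636/7.
Change in quantity: 1636/7 − 272 = -268/7.

ΔQ = -268/7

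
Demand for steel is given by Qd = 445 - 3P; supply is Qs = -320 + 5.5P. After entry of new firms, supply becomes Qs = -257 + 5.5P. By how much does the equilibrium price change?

Original equilibrium: P* = 90, Q* = 175.
New equilibrium: 445 - 3P = -257 + 5.5P, so 702 = 8.5P and P' = 1404/17; Q' = 445 − 3(1404/17) = 3353/17.
Change in price: 1404/17 − 90 = -126/17.

ΔP = -126/17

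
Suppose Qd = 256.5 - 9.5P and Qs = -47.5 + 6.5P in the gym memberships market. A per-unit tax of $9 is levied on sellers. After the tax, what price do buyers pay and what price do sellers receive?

Buyers pay $22.65625, sellers receive $13.65625

Pre-tax equilibrium: P* = 19, Q* = 76.
Tax on sellers shifts supply to Qs = -47.5 + 6.5(P − 9) = -106 + 6.5P.
256.5 - 9.5P = -106 + 6.5P gives buyer price Pb = 22.65625; sellers receive Ps = 22.65625 − 9 = 13.65625.
New quantity: Q = 256.5 − 9.5(22.65625) = 41.265625.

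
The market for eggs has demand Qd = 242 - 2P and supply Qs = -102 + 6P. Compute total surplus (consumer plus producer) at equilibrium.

Equilibrium: 242 - 2P = -102 + 6P gives P* = 43, Q* = 156.
Demand choke price: P = 121; supply starts at P = 17.
CS = ½(121 − 43)(156) = 6084; PS = ½(43 − 17)(156) = 2028.

Total surplus = 8112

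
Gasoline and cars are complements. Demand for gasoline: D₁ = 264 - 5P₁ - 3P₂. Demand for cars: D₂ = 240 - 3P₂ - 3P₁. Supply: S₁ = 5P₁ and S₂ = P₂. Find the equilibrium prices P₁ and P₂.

P₁ = 336/31, P₂ = 1608/31

Market 1: 264 - 5P₁ - 3P₂ = 5P₁ → 10P₁ + 3P₂ = 264.
Market 2: 4P₂ + 3P₁ = 240.
Eliminating P₂: 4×(1) − 3×(2) gives 31P₁ = 336, so P₁ = 336/31.
Back-substitute into (2): P₂ = (240 − 3×336/31) / 4 = 1608/31.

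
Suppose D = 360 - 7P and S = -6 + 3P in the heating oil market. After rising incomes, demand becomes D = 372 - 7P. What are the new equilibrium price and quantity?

P' = 37.8, Q' = 107.4

Original equilibrium: P* = 36.6, Q* = 103.8.
New equilibrium: 372 - 7P = -6 + 3P, so 378 = 10P and P' = 37.8; Q' = 372 − 7(37.8) = 107.4.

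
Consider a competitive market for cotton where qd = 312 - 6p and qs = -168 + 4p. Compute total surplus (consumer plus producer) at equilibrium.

Equilibrium: 312 - 6p = -168 + 4p gives p* = 48, q* = 24.
Demand choke price: p = 52; supply starts at p = 42.
CS = ½(52 − 48)(24) = 48; PS = ½(48 − 42)(24) = 72.

Total surplus = 120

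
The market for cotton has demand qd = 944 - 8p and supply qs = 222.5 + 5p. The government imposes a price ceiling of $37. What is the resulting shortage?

Shortage = 240.5

Equilibrium price would be p* = 55.5, so the ceiling at 37 binds.
At p = 37: qd = 944 − 8(37) = 648, qs = 222.5 + 5(37) = 407.5.
Shortage = 648 − 407.5 = 240.5.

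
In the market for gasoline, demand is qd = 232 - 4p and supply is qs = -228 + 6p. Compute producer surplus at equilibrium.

Producer surplus = 192

Equilibrium: 232 - 4p = -228 + 6p gives p* = 46, q* = 48.
Supply starts at p = 38 (where qs = 0).
PS = ½(46 − 38)(48) = 192.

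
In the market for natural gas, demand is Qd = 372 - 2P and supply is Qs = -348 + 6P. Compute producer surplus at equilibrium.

Equilibrium: 372 - 2P = -348 + 6P gives P* = 90, Q* = 192.
Supply starts at P = 58 (where Qs = 0).
PS = ½(90 − 58)(192) = 3072.

Producer surplus = 3072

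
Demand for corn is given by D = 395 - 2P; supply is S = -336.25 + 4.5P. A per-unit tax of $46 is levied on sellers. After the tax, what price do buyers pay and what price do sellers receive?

Pre-tax equilibrium: P* = 112.5, Q* = 170.
Tax on sellers shifts supply to S = -336.25 + 4.5(P − 46) = -543.25 + 4.5P.
395 - 2P = -543.25 + 4.5P gives buyer price Pb = 3753/26; sellers receive Ps = 3753/26 − 46 = 2557/26.
New quantity: Q = 395 − 2(3753/26) = 1382/13.

Buyers pay 3753/26, sellers receive 2557/26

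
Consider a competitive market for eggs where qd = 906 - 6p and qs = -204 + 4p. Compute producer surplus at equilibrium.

Equilibrium: 906 - 6p = -204 + 4p gives p* = 111, q* = 240.
Supply starts at p = 51 (where qs = 0).
PS = ½(111 − 51)(240) = 7200.

Producer surplus = 7200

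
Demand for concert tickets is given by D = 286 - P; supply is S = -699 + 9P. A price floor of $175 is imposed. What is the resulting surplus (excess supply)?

Equilibrium price would be P* = 98.5, so the floor at 175 binds.
At P = 175: D = 111, S = 876.
Surplus = 876 − 111 = 765.

Surplus = 765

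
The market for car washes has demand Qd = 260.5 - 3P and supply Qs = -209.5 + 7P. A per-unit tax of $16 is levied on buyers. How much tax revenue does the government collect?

Pre-tax equilibrium: P* = 47, Q* = 119.5.
Tax on buyers shifts demand to Qd = 260.5 − 3(P + 16) = 212.5 - 3P.
212.5 - 3P = -209.5 + 7P gives seller price Ps = 42.2; buyers pay Pb = 42.2 + 16 = 58.2.
New quantity: Q = 260.5 − 3(58.2) = 85.9.
Revenue = 16 × 85.9 = 1374.4.

Tax revenue = 1374.4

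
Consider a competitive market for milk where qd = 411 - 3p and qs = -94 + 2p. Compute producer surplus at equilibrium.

Equilibrium: 411 - 3p = -94 + 2p gives p* = 101, q* = 108.
Supply starts at p = 47 (where qs = 0).
PS = ½(101 − 47)(108) = 2916.

Producer surplus = 2916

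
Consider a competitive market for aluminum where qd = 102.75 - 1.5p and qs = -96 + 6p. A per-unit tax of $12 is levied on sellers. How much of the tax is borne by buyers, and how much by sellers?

Pre-tax equilibrium: p* = 26.5, q* = 63.
Tax on sellers shifts supply to qs = -96 + 6(p − 12) = -168 + 6p.
102.75 - 1.5p = -168 + 6p gives buyer price pb = 36.1; sellers receive ps = 36.1 − 12 = 24.1.
New quantity: q = 102.75 − 1.5(36.1) = 48.6.
Buyer burden = 36.1 − 26.5 = 9.6; seller burden = 26.5 − 24.1 = 2.4.

Buyers bear $9.6, sellers bear $2.4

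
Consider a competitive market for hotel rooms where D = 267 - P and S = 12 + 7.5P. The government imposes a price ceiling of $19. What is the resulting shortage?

Equilibrium price would be P* = 30, so the ceiling at 19 binds.
At P = 19: D = 267 − 1(19) = 248, S = 12 + 7.5(19) = 154.5.
Shortage = 248 − 154.5 = 93.5.

Shortage = 93.5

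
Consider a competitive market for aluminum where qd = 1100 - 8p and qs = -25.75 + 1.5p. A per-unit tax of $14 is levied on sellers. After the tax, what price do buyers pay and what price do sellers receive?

Buyers pay 4587/38, sellers receive 4055/38

Pre-tax equilibrium: p* = 118.5, q* = 152.
Tax on sellers shifts supply to qs = -25.75 + 1.5(p − 14) = -46.75 + 1.5p.
1100 - 8p = -46.75 + 1.5p gives buyer price pb = 4587/38; sellers receive ps = 4587/38 − 14 = 4055/38.
New quantity: q = 1100 − 8(4587/38) = 2552/19.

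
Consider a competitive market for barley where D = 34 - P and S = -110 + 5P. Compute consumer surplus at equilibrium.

Consumer surplus = 50

Equilibrium: 34 - P = -110 + 5P gives P* = 24, Q* = 10.
Demand choke price (D = 0): P = 34.
CS = ½(34 − 24)(10) = 50.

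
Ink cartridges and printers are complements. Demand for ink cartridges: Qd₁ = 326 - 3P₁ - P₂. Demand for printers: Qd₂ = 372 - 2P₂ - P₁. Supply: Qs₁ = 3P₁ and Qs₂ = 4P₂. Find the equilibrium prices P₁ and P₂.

Market 1: 326 - 3P₁ - P₂ = 3P₁ → 6P₁ + P₂ = 326.
Market 2: 6P₂ + P₁ = 372.
Eliminating P₂: 6×(1) − 1×(2) gives 35P₁ = 1584, so P₁ = 1584/35.
Back-substitute into (2): P₂ = (372 − 1×1584/35) / 6 = 1906/35.

P₁ = 1584/35, P₂ = 1906/35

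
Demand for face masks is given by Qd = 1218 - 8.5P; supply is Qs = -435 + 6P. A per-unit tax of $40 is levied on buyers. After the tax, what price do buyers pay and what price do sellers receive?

Pre-tax equilibrium: P* = 114, Q* = 249.
Tax on buyers shifts demand to Qd = 1218 − 8.5(P + 40) = 878 - 8.5P.
878 - 8.5P = -435 + 6P gives seller price Ps = 2626/29; buyers pay Pb = 2626/29 + 40 = 3786/29.
New quantity: Q = 1218 − 8.5(3786/29) = 3141/29.

Buyers pay 3786/29, sellers receive 2626/29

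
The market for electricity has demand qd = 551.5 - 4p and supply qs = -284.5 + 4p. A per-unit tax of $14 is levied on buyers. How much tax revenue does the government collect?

Pre-tax equilibrium: p* = 104.5, q* = 133.5.
Tax on buyers shifts demand to qd = 551.5 − 4(p + 14) = 495.5 - 4p.
495.5 - 4p = -284.5 + 4p gives seller price ps = 97.5; buyers pay pb = 97.5 + 14 = 111.5.
New quantity: q = 551.5 − 4(111.5) = 105.5.
Revenue = 14 × 105.5 = 1477.

Tax revenue = 1477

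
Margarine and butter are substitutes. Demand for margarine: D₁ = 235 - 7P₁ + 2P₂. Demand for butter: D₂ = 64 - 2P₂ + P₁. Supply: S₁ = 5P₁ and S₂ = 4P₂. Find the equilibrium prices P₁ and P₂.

P₁ = 769/35, P₂ = 1003/70

Market 1: 235 - 7P₁ + 2P₂ = 5P₁ → 12P₁ - 2P₂ = 235.
Market 2: 6P₂ - P₁ = 64.
Eliminating P₂: 6×(1) + 2×(2) gives 70P₁ = 1538, so P₁ = 769/35.
Back-substitute into (2): P₂ = (64 + 1×769/35) / 6 = 1003/70.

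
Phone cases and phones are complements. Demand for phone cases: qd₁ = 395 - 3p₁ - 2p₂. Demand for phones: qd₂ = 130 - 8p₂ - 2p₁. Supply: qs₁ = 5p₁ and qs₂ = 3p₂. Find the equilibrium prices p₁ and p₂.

p₁ = 4085/84, p₂ = 125/42

Market 1: 395 - 3p₁ - 2p₂ = 5p₁ → 8p₁ + 2p₂ = 395.
Market 2: 11p₂ + 2p₁ = 130.
Eliminating p₂: 11×(1) − 2×(2) gives 84p₁ = 4085, so p₁ = 4085/84.
Back-substitute into (2): p₂ = (130 − 2×4085/84) / 11 = 125/42.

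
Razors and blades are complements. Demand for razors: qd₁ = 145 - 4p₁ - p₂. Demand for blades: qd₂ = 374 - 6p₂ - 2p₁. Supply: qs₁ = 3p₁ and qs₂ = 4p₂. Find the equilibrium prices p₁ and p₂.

p₁ = 269/17, p₂ = 582/17

Market 1: 145 - 4p₁ - p₂ = 3p₁ → 7p₁ + p₂ = 145.
Market 2: 10p₂ + 2p₁ = 374.
Eliminating p₂: 10×(1) − 1×(2) gives 68p₁ = 1076, so p₁ = 269/17.
Back-substitute into (2): p₂ = (374 − 2×269/17) / 10 = 582/17.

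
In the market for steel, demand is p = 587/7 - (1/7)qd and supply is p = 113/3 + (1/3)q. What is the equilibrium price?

Set the two price expressions equal: 587/7 - (1/7)q = 113/3 + (1/3)q.
970/21 = (10/21)q, so q* = 97.
p* = 587/7 − (1/7)(97) = 70.

p* = 70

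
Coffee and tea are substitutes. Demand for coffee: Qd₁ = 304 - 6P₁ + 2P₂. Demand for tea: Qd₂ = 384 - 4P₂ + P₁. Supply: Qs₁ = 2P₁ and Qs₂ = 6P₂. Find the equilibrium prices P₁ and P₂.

Market 1: 304 - 6P₁ + 2P₂ = 2P₁ → 8P₁ - 2P₂ = 304.
Market 2: 10P₂ - P₁ = 384.
Eliminating P₂: 10×(1) + 2×(2) gives 78P₁ = 3808, so P₁ = 1904/39.
Back-substitute into (2): P₂ = (384 + 1×1904/39) / 10 = 1688/39.

P₁ = 1904/39, P₂ = 1688/39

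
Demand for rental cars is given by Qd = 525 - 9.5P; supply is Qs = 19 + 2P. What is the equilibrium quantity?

Q* = 107

Set Qd = Qs: 525 - 9.5P = 19 + 2P.
506 = 11.5P, so P* = 44.
Q* = 525 − 9.5(44) = 107.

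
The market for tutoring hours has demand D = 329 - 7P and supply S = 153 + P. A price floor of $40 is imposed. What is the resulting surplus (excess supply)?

Equilibrium price would be P* = 22, so the floor at 40 binds.
At P = 40: D = 49, S = 193.
Surplus = 193 − 49 = 144.

Surplus = 144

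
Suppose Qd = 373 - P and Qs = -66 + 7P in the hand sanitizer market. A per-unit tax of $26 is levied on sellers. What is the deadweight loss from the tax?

Deadweight loss = 295.75

Pre-tax equilibrium: P* = 54.875, Q* = 318.125.
Tax on sellers shifts supply to Qs = -66 + 7(P − 26) = -248 + 7P.
373 - P = -248 + 7P gives buyer price Pb = 77.625; sellers receive Ps = 77.625 − 26 = 51.625.
New quantity: Q = 373 − 1(77.625) = 295.375.
DWL = ½ × 26 × (318.125 − 295.375) = 295.75.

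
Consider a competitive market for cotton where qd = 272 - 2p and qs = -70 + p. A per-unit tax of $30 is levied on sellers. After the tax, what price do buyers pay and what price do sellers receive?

Buyers pay $124, sellers receive $94

Pre-tax equilibrium: p* = 114, q* = 44.
Tax on sellers shifts supply to qs = -70 + 1(p − 30) = -100 + p.
272 - 2p = -100 + p gives buyer price pb = 124; sellers receive ps = 124 − 30 = 94.
New quantity: q = 272 − 2(124) = 24.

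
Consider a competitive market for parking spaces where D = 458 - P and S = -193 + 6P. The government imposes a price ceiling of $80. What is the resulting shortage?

Equilibrium price would be P* = 93, so the ceiling at 80 binds.
At P = 80: D = 458 − 1(80) = 378, S = -193 + 6(80) = 287.
Shortage = 378 − 287 = 91.

Shortage = 91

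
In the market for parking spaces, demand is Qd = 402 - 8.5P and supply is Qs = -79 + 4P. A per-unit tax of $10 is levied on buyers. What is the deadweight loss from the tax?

Deadweight loss = 136

Pre-tax equilibrium: P* = 38.48, Q* = 74.92.
Tax on buyers shifts demand to Qd = 402 − 8.5(P + 10) = 317 - 8.5P.
317 - 8.5P = -79 + 4P gives seller price Ps = 31.68; buyers pay Pb = 31.68 + 10 = 41.68.
New quantity: Q = 402 − 8.5(41.68) = 47.72.
DWL = ½ × 10 × (74.92 − 47.72) = 136.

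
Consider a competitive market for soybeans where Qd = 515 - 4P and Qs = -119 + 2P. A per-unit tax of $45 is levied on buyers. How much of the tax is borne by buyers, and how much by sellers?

Buyers bear $15, sellers bear $30

Pre-tax equilibrium: P* = 317/3, Q* = 277/3.
Tax on buyers shifts demand to Qd = 515 − 4(P + 45) = 335 - 4P.
335 - 4P = -119 + 2P gives seller price Ps = 227/3; buyers pay Pb = 227/3 + 45 = 362/3.
New quantity: Q = 515 − 4(362/3) = 97/3.
Buyer burden = 362/3 − 317/3 = 15; seller burden = 317/3 − 227/3 = 30.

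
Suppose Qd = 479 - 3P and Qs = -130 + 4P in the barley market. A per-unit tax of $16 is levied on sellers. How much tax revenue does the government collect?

Tax revenue = 21344/7

Pre-tax equilibrium: P* = 87, Q* = 218.
Tax on sellers shifts supply to Qs = -130 + 4(P − 16) = -194 + 4P.
479 - 3P = -194 + 4P gives buyer price Pb = 673/7; sellers receive Ps = 673/7 − 16 = 561/7.
New quantity: Q = 479 − 3(673/7) = 1334/7.
Revenue = 16 × 1334/7 = 21344/7.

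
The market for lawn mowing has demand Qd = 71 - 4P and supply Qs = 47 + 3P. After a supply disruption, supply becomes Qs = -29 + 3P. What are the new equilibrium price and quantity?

P' = 100/7, Q' = 97/7

Original equilibrium: P* = 24/7, Q* = 401/7.
New equilibrium: 71 - 4P = -29 + 3P, so 100 = 7P and P' = 100/7; Q' = 71 − 4(100/7) = 97/7.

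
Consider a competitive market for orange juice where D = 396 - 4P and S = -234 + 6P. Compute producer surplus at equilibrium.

Equilibrium: 396 - 4P = -234 + 6P gives P* = 63, Q* = 144.
Supply starts at P = 39 (where S = 0).
PS = ½(63 − 39)(144) = 1728.

Producer surplus = 1728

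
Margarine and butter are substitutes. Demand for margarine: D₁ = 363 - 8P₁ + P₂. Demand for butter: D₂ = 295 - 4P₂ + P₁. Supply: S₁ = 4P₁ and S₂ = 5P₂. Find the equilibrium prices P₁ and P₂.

Market 1: 363 - 8P₁ + P₂ = 4P₁ → 12P₁ - P₂ = 363.
Market 2: 9P₂ - P₁ = 295.
Eliminating P₂: 9×(1) + 1×(2) gives 107P₁ = 3562, so P₁ = 3562/107.
Back-substitute into (2): P₂ = (295 + 1×3562/107) / 9 = 3903/107.

P₁ = 3562/107, P₂ = 3903/107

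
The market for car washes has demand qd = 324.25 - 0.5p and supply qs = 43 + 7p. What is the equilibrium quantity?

q* = 305.5

Set qd = qs: 324.25 - 0.5p = 43 + 7p.
281.25 = 7.5p, so p* = 37.5.
q* = 324.25 − 0.5(37.5) = 305.5.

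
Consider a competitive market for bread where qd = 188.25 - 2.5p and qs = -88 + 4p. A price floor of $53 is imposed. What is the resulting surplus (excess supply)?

Surplus = 68.25

Equilibrium price would be p* = 42.5, so the floor at 53 binds.
At p = 53: qd = 55.75, qs = 124.
Surplus = 124 − 55.75 = 68.25.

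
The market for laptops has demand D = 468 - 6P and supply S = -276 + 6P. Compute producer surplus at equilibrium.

Equilibrium: 468 - 6P = -276 + 6P gives P* = 62, Q* = 96.
Supply starts at P = 46 (where S = 0).
PS = ½(62 − 46)(96) = 768.

Producer surplus = 768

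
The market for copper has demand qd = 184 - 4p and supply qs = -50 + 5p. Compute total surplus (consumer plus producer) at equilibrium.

Equilibrium: 184 - 4p = -50 + 5p gives p* = 26, q* = 80.
Demand choke price: p = 46; supply starts at p = 10.
CS = ½(46 − 26)(80) = 800; PS = ½(26 − 10)(80) = 640.

Total surplus = 1440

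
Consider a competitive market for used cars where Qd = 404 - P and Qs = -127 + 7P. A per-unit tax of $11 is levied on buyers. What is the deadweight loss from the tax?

Pre-tax equilibrium: P* = 66.375, Q* = 337.625.
Tax on buyers shifts demand to Qd = 404 − 1(P + 11) = 393 - P.
393 - P = -127 + 7P gives seller price Ps = 65; buyers pay Pb = 65 + 11 = 76.
New quantity: Q = 404 − 1(76) = 328.
DWL = ½ × 11 × (337.625 − 328) = 52.9375.

Deadweight loss = 52.9375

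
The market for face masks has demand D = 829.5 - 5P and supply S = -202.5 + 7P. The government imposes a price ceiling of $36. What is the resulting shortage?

Shortage = 600

Equilibrium price would be P* = 86, so the ceiling at 36 binds.
At P = 36: D = 829.5 − 5(36) = 649.5, S = -202.5 + 7(36) = 49.5.
Shortage = 649.5 − 49.5 = 600.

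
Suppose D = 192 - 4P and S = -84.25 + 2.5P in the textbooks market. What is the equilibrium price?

Set D = S: 192 - 4P = -84.25 + 2.5P.
276.25 = 6.5P, so P* = 42.5.
Q* = 192 − 4(42.5) = 22.

P* = 42.5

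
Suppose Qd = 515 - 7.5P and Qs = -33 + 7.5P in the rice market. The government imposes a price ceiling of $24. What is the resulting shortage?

Equilibrium price would be P* = 548/15, so the ceiling at 24 binds.
At P = 24: Qd = 515 − 7.5(24) = 335, Qs = -33 + 7.5(24) = 147.
Shortage = 335 − 147 = 188.

Shortage = 188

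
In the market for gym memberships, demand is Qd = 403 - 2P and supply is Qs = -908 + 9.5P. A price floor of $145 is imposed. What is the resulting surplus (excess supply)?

Surplus = 356.5

Equilibrium price would be P* = 114, so the floor at 145 binds.
At P = 145: Qd = 113, Qs = 469.5.
Surplus = 469.5 − 113 = 356.5.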